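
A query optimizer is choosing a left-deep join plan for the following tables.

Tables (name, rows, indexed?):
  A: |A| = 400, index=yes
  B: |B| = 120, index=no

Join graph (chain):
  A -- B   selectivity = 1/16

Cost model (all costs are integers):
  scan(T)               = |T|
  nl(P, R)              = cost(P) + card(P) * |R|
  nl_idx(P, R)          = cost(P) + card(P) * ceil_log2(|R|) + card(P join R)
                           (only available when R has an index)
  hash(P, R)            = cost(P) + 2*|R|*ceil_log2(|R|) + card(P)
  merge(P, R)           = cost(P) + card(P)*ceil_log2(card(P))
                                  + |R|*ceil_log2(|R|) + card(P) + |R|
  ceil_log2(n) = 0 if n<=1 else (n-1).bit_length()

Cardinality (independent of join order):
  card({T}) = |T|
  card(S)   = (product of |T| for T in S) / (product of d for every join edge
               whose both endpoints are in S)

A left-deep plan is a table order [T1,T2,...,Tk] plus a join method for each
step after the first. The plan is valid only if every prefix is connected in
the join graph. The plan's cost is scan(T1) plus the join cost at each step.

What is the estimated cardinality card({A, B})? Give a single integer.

Tables in S: A(400), B(120)
Edges inside S: A-B(d=16)
numerator = 400 * 120 = 48000
denominator = 16 = 16
card(S) = 48000 / 16 = 3000

3000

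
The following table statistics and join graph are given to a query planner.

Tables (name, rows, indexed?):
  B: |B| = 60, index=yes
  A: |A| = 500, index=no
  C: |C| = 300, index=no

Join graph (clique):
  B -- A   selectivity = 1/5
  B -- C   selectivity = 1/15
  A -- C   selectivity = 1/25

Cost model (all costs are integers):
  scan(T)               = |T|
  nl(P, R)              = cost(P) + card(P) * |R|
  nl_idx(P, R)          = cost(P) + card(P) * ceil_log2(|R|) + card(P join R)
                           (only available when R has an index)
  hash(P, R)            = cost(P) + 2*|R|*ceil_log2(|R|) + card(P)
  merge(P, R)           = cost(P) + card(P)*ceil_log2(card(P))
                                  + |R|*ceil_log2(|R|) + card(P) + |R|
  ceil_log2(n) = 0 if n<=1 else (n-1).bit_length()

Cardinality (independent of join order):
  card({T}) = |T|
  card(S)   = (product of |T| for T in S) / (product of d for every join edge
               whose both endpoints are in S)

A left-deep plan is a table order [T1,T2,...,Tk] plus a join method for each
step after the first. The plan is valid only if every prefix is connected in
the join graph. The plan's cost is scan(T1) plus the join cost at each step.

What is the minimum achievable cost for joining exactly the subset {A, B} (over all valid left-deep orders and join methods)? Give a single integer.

1720

Selinger DP over subsets of {A,B}:
  {B}: scan cost=60, card=60
  {A}: scan cost=500, card=500
  {AB}: card=6000; try (B,hash)→1720, (A,merge)→5480, (B,merge)→5920, (A,hash)→9120, (B,nl_idx)→9500, (A,nl)→30060 …(+1); best=1720 via (B,hash)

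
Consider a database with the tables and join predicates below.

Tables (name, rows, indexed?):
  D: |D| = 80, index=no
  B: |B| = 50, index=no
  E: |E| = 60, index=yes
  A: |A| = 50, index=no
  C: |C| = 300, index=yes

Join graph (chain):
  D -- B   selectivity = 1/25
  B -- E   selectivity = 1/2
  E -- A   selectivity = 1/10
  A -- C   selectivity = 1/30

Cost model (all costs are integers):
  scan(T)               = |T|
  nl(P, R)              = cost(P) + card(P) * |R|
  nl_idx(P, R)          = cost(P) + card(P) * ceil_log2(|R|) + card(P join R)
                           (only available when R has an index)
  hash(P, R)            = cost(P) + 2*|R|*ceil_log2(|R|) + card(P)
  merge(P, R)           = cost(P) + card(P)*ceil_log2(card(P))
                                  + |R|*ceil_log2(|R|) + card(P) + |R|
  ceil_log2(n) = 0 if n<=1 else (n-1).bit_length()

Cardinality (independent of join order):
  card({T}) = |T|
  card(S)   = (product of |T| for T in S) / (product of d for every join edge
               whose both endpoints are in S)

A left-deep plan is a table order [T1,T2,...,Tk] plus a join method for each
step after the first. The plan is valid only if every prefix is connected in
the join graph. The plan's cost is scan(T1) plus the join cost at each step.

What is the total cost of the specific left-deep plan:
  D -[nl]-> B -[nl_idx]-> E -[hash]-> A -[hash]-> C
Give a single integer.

44640

step 1: scan D: cost=80, card=80
step 2: join B via nl
    card(P join B) = 80*50/(25) = 160
    cost = 80 + 80*50 = 4080
step 3: join E via nl_idx
    card(P join E) = 160*60/(2) = 4800
    cost = 4080 + 160*6 + 4800 = 9840
step 4: join A via hash
    card(P join A) = 4800*50/(10) = 24000
    cost = 9840 + 2*50*6 + 4800 = 15240
step 5: join C via hash
    card(P join C) = 24000*300/(30) = 240000
    cost = 15240 + 2*300*9 + 24000 = 44640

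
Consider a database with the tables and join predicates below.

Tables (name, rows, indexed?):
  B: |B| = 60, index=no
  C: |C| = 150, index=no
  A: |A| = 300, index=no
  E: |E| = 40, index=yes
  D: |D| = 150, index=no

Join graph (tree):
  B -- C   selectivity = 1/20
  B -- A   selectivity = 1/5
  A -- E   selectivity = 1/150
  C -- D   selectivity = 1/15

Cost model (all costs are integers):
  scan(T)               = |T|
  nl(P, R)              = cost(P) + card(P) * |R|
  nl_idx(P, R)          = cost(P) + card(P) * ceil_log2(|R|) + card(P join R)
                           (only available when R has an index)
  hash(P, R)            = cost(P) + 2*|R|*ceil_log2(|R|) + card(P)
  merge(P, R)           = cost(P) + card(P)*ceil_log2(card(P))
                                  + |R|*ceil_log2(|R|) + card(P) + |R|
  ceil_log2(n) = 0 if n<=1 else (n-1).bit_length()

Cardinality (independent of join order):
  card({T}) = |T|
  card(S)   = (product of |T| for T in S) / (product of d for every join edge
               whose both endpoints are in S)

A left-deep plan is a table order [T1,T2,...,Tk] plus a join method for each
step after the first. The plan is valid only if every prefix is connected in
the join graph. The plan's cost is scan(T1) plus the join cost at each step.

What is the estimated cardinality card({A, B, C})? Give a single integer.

Tables in S: A(300), B(60), C(150)
Edges inside S: B-C(d=20), B-A(d=5)
numerator = 300 * 60 * 150 = 2700000
denominator = 20 * 5 = 100
card(S) = 2700000 / 100 = 27000

27000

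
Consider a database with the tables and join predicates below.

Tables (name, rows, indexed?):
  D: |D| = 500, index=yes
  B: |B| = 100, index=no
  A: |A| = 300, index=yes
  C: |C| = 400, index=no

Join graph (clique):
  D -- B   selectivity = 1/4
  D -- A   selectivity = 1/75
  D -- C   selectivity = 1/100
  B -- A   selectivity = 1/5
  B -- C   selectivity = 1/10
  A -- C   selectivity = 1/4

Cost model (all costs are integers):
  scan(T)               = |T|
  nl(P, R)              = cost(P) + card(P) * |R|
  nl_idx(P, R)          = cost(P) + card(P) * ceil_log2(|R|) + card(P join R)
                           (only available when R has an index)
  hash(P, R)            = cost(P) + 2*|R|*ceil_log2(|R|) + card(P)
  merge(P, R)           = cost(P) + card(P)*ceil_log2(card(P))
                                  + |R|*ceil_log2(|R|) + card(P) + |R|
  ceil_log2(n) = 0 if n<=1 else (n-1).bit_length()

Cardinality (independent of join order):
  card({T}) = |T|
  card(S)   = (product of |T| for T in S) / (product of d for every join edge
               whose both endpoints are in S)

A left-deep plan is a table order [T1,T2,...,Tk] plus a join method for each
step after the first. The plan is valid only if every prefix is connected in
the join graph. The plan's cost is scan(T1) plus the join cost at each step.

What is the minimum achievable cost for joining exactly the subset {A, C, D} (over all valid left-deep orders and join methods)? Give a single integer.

13400

Selinger DP over subsets of {A,C,D}:
  {D}: scan cost=500, card=500
  {A}: scan cost=300, card=300
  {C}: scan cost=400, card=400
  {AD}: card=2000; try (D,nl_idx)→5000, (A,hash)→6400, (A,nl_idx)→7000, (D,merge)→8300, (A,merge)→8500, (D,hash)→9600 …(+2); best=5000 via (D,nl_idx)
  {CD}: card=2000; try (D,nl_idx)→6000, (C,hash)→8200, (D,merge)→9400, (C,merge)→9500, (D,hash)→9800, (D,nl)→200400 …(+1); best=6000 via (D,nl_idx)
  {AC}: card=30000; try (A,hash)→6200, (C,merge)→7300, (A,merge)→7400, (C,hash)→7800, (A,nl_idx)→34000, (C,nl)→120300 …(+1); best=6200 via (A,hash)
  {ACD}: card=2000; try (A,hash)→13400, (C,hash)→14200, (A,nl_idx)→26000, (C,merge)→33000, (A,merge)→33000, (D,hash)→45200 …(+5); best=13400 via (A,hash)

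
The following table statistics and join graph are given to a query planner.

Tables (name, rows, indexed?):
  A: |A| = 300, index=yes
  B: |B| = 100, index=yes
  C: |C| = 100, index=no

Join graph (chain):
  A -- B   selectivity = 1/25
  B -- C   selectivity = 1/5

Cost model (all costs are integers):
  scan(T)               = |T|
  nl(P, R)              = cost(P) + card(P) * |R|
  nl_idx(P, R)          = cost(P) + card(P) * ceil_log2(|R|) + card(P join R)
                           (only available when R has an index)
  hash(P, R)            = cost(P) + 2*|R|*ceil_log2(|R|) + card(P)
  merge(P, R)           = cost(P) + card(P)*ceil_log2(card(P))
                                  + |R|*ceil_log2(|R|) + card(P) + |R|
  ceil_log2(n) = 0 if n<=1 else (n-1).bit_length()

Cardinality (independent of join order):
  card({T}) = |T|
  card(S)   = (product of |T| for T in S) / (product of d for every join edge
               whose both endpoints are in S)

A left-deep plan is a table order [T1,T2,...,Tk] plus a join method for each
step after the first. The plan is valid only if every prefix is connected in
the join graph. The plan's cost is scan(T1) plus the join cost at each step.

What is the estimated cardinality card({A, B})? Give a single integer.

1200

Tables in S: A(300), B(100)
Edges inside S: A-B(d=25)
numerator = 300 * 100 = 30000
denominator = 25 = 25
card(S) = 30000 / 25 = 1200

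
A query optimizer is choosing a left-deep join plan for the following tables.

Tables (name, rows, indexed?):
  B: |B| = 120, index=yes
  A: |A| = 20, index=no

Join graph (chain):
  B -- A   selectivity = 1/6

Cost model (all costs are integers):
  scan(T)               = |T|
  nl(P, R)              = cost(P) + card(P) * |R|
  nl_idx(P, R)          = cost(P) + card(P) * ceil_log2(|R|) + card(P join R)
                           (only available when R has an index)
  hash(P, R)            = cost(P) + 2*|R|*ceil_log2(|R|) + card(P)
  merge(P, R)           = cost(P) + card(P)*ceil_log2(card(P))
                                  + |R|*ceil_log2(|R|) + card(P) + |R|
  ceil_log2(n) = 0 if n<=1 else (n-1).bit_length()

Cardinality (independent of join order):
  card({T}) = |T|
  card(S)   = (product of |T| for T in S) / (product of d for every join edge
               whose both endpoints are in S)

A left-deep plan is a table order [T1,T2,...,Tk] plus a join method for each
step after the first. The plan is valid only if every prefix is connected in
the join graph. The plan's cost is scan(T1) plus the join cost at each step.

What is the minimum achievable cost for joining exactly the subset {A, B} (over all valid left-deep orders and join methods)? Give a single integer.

Selinger DP over subsets of {A,B}:
  {B}: scan cost=120, card=120
  {A}: scan cost=20, card=20
  {AB}: card=400; try (A,hash)→440, (B,nl_idx)→560, (B,merge)→1100, (A,merge)→1200, (B,hash)→1720, (B,nl)→2420 …(+1); best=440 via (A,hash)

440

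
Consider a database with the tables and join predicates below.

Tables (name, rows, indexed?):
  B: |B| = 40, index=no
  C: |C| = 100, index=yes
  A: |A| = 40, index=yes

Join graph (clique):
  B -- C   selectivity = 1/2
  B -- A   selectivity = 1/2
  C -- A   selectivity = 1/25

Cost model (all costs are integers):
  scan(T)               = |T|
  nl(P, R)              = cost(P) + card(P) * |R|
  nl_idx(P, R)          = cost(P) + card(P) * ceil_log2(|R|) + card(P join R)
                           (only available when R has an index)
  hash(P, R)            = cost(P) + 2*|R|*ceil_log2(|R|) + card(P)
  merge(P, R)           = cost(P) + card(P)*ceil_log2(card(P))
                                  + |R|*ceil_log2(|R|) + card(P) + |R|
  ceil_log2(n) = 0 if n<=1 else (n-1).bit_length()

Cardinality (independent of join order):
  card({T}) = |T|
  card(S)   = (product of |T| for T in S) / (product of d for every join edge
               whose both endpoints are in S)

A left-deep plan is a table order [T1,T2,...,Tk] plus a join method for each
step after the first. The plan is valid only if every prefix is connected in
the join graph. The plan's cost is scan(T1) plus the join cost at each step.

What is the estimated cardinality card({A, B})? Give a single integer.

800

Tables in S: A(40), B(40)
Edges inside S: B-A(d=2)
numerator = 40 * 40 = 1600
denominator = 2 = 2
card(S) = 1600 / 2 = 800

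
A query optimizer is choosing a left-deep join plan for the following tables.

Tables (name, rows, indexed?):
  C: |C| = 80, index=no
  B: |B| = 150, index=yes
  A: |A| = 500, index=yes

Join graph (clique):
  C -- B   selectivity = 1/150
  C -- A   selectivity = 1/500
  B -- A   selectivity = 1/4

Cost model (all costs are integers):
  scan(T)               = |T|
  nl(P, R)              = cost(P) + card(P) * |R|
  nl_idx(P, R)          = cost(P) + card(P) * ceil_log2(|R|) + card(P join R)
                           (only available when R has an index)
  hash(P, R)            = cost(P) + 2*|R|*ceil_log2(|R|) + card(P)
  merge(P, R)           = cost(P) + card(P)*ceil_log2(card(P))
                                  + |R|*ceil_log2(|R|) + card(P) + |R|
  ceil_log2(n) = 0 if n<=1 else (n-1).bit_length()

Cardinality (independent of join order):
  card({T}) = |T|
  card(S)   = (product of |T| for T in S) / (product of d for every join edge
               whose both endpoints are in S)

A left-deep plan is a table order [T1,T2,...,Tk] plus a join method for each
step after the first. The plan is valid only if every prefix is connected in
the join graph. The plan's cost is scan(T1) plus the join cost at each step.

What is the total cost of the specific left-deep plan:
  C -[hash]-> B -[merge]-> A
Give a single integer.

8200

step 1: scan C: cost=80, card=80
step 2: join B via hash
    card(P join B) = 80*150/(150) = 80
    cost = 80 + 2*150*8 + 80 = 2560
step 3: join A via merge
    card(P join A) = 80*500/(500*4) = 20
    cost = 2560 + 80*7 + 500*9 + 80 + 500 = 8200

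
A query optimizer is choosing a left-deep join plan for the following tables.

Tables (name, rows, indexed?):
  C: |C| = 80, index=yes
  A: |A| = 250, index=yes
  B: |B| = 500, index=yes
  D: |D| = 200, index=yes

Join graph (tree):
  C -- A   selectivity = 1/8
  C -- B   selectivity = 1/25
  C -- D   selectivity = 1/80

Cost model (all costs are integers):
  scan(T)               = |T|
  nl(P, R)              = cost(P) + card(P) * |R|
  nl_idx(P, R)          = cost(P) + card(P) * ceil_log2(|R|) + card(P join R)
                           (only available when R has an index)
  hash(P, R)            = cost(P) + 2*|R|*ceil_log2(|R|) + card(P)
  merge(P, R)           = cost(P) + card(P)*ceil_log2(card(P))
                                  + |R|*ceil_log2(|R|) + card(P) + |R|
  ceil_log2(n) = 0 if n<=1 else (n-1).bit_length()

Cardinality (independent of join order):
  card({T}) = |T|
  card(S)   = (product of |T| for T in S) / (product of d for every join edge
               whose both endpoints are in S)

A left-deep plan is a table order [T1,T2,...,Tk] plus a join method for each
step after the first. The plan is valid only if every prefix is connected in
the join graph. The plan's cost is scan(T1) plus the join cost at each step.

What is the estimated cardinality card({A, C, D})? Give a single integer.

Tables in S: A(250), C(80), D(200)
Edges inside S: C-A(d=8), C-D(d=80)
numerator = 250 * 80 * 200 = 4000000
denominator = 8 * 80 = 640
card(S) = 4000000 / 640 = 6250

6250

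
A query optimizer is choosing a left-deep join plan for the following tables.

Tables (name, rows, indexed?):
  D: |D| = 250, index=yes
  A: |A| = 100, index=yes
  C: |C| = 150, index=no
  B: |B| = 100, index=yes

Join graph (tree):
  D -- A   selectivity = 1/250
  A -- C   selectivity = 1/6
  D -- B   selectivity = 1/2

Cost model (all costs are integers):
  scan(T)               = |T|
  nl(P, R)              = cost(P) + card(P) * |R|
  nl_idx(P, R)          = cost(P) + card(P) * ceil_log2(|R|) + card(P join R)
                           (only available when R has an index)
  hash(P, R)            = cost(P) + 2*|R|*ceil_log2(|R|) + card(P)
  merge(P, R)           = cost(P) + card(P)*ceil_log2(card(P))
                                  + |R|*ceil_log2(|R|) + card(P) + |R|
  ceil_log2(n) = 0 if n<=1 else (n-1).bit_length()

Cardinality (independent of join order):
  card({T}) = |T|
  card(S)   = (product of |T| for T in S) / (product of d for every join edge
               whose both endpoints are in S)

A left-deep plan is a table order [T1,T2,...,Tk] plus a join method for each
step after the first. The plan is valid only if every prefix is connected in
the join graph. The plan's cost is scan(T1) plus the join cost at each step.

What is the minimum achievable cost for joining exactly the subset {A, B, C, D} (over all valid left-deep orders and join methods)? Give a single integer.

Selinger DP over subsets of {A,B,C,D}:
  {D}: scan cost=250, card=250
  {A}: scan cost=100, card=100
  {C}: scan cost=150, card=150
  {B}: scan cost=100, card=100
  {AD}: card=100; try (D,nl_idx)→1000, (A,hash)→1900, (A,nl_idx)→2100, (D,merge)→3150, (A,merge)→3300, (D,hash)→4200 …(+2); best=1000 via (D,nl_idx)
  {BD}: card=12500; try (B,hash)→1900, (D,merge)→3150, (B,merge)→3300, (D,hash)→4200, (D,nl_idx)→13400, (B,nl_idx)→14500 …(+2); best=1900 via (B,hash)
  {AC}: card=2500; try (A,hash)→1700, (C,merge)→2250, (A,merge)→2300, (C,hash)→2600, (A,nl_idx)→3700, (C,nl)→15100 …(+1); best=1700 via (A,hash)
  {ACD}: card=2500; try (C,merge)→3150, (C,hash)→3500, (D,hash)→8200, (C,nl)→16000, (D,nl_idx)→24200, (D,merge)→36450 …(+1); best=3150 via (C,merge)
  {ABD}: card=5000; try (B,hash)→2500, (B,merge)→2600, (B,nl_idx)→6700, (B,nl)→11000, (A,hash)→15800, (A,nl_idx)→94400 …(+2); best=2500 via (B,hash)
  {ABCD}: card=125000; try (B,hash)→7050, (C,hash)→9900, (B,merge)→36450, (C,merge)→73850, (B,nl_idx)→145650, (B,nl)→253150 …(+1); best=7050 via (B,hash)

7050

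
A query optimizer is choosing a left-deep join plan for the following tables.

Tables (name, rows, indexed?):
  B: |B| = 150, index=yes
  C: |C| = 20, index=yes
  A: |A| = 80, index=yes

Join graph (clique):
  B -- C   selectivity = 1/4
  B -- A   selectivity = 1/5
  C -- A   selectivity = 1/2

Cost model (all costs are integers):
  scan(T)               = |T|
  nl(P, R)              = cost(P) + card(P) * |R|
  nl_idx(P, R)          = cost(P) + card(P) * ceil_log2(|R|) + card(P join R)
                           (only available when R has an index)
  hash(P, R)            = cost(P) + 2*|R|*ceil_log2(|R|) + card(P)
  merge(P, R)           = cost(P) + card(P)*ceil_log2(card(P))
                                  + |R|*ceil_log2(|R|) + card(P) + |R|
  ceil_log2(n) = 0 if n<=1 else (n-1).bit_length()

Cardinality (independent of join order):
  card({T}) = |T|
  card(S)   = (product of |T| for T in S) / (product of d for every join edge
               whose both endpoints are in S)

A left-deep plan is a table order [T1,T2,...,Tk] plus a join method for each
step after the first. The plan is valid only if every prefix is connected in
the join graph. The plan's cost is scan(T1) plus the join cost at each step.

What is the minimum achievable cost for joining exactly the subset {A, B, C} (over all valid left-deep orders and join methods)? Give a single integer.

2370

Selinger DP over subsets of {A,B,C}:
  {B}: scan cost=150, card=150
  {C}: scan cost=20, card=20
  {A}: scan cost=80, card=80
  {BC}: card=750; try (C,hash)→500, (B,nl_idx)→930, (B,merge)→1490, (C,merge)→1620, (C,nl_idx)→1650, (B,hash)→2440 …(+2); best=500 via (C,hash)
  {AB}: card=2400; try (A,hash)→1420, (B,merge)→2070, (A,merge)→2140, (B,hash)→2560, (B,nl_idx)→3120, (A,nl_idx)→3600 …(+2); best=1420 via (A,hash)
  {AC}: card=800; try (C,hash)→360, (A,merge)→780, (C,merge)→840, (A,nl_idx)→960, (A,hash)→1160, (C,nl_idx)→1280 …(+2); best=360 via (C,hash)
  {ABC}: card=6000; try (A,hash)→2370, (B,hash)→3560, (C,hash)→4020, (A,merge)→9390, (B,merge)→10510, (A,nl_idx)→11750 …(+6); best=2370 via (A,hash)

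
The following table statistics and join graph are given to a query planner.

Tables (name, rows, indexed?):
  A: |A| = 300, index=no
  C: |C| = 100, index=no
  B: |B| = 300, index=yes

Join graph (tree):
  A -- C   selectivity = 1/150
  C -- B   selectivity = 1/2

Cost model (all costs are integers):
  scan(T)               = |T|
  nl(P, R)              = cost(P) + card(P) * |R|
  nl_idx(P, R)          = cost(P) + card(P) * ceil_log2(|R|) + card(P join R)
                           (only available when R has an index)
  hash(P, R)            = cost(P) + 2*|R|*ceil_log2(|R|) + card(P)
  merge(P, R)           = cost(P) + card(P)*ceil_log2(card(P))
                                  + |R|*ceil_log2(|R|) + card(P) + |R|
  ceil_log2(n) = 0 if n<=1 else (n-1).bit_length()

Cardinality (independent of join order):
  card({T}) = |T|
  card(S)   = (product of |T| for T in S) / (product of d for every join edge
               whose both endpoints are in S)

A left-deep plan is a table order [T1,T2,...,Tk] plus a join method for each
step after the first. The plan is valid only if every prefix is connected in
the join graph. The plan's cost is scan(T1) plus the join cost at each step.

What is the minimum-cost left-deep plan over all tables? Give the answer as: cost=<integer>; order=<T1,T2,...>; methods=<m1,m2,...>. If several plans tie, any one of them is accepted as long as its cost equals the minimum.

cost=6800; order=A,C,B; methods=hash,merge

Selinger DP (subsets sized 1..n):
  {A}: scan cost=300, card=300
  {C}: scan cost=100, card=100
  {B}: scan cost=300, card=300
  {AC}: card=200; try (C,hash)→2000, (A,merge)→3900, (C,merge)→4100, (A,hash)→5600, (A,nl)→30100, (C,nl)→30300; best=2000 via (C,hash)
  {BC}: card=15000; try (C,hash)→2000, (B,merge)→3900, (C,merge)→4100, (B,hash)→5600, (B,nl_idx)→16000, (B,nl)→30100 …(+1); best=2000 via (C,hash)
  {ABC}: card=30000; try (B,merge)→6800, (B,hash)→7600, (A,hash)→22400, (B,nl_idx)→33800, (B,nl)→62000, (A,merge)→230000 …(+1); best=6800 via (B,merge)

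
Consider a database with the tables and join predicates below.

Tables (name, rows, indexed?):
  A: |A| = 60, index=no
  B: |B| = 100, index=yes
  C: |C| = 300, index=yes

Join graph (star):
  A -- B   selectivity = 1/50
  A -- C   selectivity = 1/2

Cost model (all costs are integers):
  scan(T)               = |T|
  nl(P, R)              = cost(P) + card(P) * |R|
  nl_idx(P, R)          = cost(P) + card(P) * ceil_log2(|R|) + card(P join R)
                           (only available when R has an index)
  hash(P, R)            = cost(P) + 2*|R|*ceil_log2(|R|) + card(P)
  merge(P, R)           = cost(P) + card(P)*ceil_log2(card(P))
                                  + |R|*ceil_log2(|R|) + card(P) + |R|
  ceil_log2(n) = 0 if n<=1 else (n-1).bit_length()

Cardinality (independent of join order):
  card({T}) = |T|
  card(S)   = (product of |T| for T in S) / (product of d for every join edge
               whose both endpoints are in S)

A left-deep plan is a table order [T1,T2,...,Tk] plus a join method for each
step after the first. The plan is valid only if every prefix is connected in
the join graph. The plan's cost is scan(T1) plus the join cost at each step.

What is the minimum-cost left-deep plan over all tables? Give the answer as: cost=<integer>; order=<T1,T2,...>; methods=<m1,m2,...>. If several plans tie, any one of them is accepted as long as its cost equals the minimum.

Selinger DP (subsets sized 1..n):
  {A}: scan cost=60, card=60
  {B}: scan cost=100, card=100
  {C}: scan cost=300, card=300
  {AB}: card=120; try (B,nl_idx)→600, (A,hash)→920, (B,merge)→1280, (A,merge)→1320, (B,hash)→1520, (B,nl)→6060 …(+1); best=600 via (B,nl_idx)
  {AC}: card=9000; try (A,hash)→1320, (C,merge)→3480, (A,merge)→3720, (C,hash)→5520, (C,nl_idx)→9600, (C,nl)→18060 …(+1); best=1320 via (A,hash)
  {ABC}: card=18000; try (C,merge)→4560, (C,hash)→6120, (B,hash)→11720, (C,nl_idx)→19680, (C,nl)→36600, (B,nl_idx)→82320 …(+2); best=4560 via (C,merge)

cost=4560; order=A,B,C; methods=nl_idx,merge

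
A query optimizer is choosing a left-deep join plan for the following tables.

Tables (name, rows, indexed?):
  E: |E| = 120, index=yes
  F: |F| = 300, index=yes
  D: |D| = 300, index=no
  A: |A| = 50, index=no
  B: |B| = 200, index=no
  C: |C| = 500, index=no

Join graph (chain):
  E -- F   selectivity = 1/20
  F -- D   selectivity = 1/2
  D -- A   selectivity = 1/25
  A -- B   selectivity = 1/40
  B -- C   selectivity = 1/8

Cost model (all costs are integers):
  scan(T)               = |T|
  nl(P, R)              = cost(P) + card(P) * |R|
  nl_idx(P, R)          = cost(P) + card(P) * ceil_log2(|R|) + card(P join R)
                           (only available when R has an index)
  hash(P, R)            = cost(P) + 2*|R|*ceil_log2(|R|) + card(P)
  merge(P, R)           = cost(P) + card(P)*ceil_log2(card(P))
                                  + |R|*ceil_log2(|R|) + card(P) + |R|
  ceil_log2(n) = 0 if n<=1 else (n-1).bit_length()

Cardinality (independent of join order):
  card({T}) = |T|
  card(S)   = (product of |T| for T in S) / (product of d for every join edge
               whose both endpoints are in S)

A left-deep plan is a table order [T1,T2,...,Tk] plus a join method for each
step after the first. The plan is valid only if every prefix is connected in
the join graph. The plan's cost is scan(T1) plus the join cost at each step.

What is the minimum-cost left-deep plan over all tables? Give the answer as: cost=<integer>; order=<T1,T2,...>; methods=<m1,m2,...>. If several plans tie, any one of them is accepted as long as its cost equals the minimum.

Selinger DP (subsets sized 1..n):
  {E}: scan cost=120, card=120
  {F}: scan cost=300, card=300
  {D}: scan cost=300, card=300
  {A}: scan cost=50, card=50
  {B}: scan cost=200, card=200
  {C}: scan cost=500, card=500
  {EF}: card=1800; try (E,hash)→2280, (F,nl_idx)→3000, (F,merge)→4080, (E,nl_idx)→4200, (E,merge)→4260, (F,hash)→5640 …(+2); best=2280 via (E,hash)
  {DF}: card=45000; try (F,hash)→6000, (D,hash)→6000, (F,merge)→6300, (D,merge)→6300, (F,nl_idx)→48000, (F,nl)→90300 …(+1); best=6000 via (F,hash)
  {AD}: card=600; try (A,hash)→1200, (D,merge)→3400, (A,merge)→3650, (D,hash)→5500, (D,nl)→15050, (A,nl)→15300; best=1200 via (A,hash)
  {AB}: card=250; try (A,hash)→1000, (B,merge)→2200, (A,merge)→2350, (B,hash)→3300, (B,nl)→10050, (A,nl)→10200; best=1000 via (A,hash)
  {BC}: card=12500; try (B,hash)→4200, (C,merge)→7000, (B,merge)→7300, (C,hash)→9400, (C,nl)→100200, (B,nl)→100500; best=4200 via (B,hash)
  {DEF}: card=270000; try (D,hash)→9480, (D,merge)→26880, (E,hash)→52680, (D,nl)→542280, (E,nl_idx)→591000, (E,merge)→771960 …(+1); best=9480 via (D,hash)
  {ADF}: card=90000; try (F,hash)→7200, (F,merge)→10800, (A,hash)→51600, (F,nl_idx)→96600, (F,nl)→181200, (A,merge)→771350 …(+1); best=7200 via (F,hash)
  {ABD}: card=3000; try (B,hash)→5000, (D,merge)→6250, (D,hash)→6650, (B,merge)→9600, (D,nl)→76000, (B,nl)→121200; best=5000 via (B,hash)
  {ABC}: card=15625; try (C,merge)→8250, (C,hash)→10250, (A,hash)→17300, (C,nl)→126000, (A,merge)→192050, (A,nl)→629200; best=8250 via (C,merge)
  {ADEF}: card=540000; try (E,hash)→98880, (A,hash)→280080, (E,nl_idx)→1177200, (E,merge)→1628160, (A,merge)→5409830, (E,nl)→10807200 …(+1); best=98880 via (E,hash)
  {ABDF}: card=450000; try (F,hash)→13400, (F,merge)→47000, (B,hash)→100400, (F,nl_idx)→482000, (F,nl)→905000, (B,merge)→1629000 …(+1); best=13400 via (F,hash)
  {ABCD}: card=187500; try (C,hash)→17000, (D,hash)→29275, (C,merge)→49000, (D,merge)→245625, (C,nl)→1505000, (D,nl)→4695750; best=17000 via (C,hash)
  {ABDEF}: card=2700000; try (E,hash)→465080, (B,hash)→642080, (E,nl_idx)→5863400, (E,merge)→9014360, (B,merge)→11440680, (E,nl)→54013400 …(+1); best=465080 via (E,hash)
  {ABCDF}: card=28125000; try (F,hash)→209900, (C,hash)→472400, (F,merge)→3582500, (C,merge)→9018400, (F,nl_idx)→29829500, (F,nl)→56267000 …(+1); best=209900 via (F,hash)
  {ABCDEF}: card=168750000; try (C,hash)→3174080, (E,hash)→28336580, (C,merge)→62570080, (E,nl_idx)→365834900, (E,merge)→731460860, (C,nl)→1350465080 …(+1); best=3174080 via (C,hash)

cost=3174080; order=D,A,B,F,E,C; methods=hash,hash,hash,hash,hash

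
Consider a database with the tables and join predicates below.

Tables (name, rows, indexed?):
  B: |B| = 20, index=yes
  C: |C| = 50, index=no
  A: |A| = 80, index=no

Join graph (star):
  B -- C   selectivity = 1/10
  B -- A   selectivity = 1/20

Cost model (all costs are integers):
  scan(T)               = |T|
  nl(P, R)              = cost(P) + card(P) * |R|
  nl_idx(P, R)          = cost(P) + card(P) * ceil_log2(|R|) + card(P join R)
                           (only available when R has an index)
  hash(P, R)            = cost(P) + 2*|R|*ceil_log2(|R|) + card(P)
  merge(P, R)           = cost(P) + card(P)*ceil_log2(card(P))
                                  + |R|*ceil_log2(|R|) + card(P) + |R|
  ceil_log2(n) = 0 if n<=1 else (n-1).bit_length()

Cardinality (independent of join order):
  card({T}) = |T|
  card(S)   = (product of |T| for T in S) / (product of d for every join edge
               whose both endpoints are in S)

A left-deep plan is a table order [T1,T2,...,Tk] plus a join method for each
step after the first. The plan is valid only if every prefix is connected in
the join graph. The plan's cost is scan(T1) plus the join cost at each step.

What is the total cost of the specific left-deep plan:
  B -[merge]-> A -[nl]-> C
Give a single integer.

4780

step 1: scan B: cost=20, card=20
step 2: join A via merge
    card(P join A) = 20*80/(20) = 80
    cost = 20 + 20*5 + 80*7 + 20 + 80 = 780
step 3: join C via nl
    card(P join C) = 80*50/(10) = 400
    cost = 780 + 80*50 = 4780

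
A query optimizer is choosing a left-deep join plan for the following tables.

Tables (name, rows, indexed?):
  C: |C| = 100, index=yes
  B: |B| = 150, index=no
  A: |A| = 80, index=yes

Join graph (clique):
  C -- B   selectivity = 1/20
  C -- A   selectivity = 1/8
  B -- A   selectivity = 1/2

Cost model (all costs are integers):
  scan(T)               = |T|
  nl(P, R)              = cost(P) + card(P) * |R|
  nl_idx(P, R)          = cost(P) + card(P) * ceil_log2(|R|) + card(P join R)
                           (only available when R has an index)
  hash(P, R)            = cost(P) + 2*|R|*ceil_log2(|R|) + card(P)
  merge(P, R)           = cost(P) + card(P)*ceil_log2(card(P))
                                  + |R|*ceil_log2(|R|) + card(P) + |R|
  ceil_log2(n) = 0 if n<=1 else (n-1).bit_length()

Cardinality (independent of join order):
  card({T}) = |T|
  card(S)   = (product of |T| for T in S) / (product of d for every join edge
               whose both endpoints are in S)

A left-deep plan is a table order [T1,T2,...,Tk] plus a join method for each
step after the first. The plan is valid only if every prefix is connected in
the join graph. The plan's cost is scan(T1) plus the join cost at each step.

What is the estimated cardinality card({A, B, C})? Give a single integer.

3750

Tables in S: A(80), B(150), C(100)
Edges inside S: C-B(d=20), C-A(d=8), B-A(d=2)
numerator = 80 * 150 * 100 = 1200000
denominator = 20 * 8 * 2 = 320
card(S) = 1200000 / 320 = 3750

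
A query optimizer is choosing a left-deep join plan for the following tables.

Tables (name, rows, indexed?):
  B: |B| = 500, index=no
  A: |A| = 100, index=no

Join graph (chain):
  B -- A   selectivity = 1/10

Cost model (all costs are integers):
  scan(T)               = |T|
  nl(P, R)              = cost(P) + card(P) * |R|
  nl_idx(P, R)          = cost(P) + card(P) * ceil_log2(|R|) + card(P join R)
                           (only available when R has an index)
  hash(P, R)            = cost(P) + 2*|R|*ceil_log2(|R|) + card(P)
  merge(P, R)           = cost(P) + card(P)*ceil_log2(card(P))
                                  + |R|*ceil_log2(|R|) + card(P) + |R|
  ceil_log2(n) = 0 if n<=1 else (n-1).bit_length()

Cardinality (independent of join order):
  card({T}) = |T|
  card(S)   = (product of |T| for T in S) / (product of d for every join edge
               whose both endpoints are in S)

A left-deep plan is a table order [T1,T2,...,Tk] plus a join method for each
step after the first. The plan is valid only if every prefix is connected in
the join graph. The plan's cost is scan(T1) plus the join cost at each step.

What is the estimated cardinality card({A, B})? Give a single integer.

Tables in S: A(100), B(500)
Edges inside S: B-A(d=10)
numerator = 100 * 500 = 50000
denominator = 10 = 10
card(S) = 50000 / 10 = 5000

5000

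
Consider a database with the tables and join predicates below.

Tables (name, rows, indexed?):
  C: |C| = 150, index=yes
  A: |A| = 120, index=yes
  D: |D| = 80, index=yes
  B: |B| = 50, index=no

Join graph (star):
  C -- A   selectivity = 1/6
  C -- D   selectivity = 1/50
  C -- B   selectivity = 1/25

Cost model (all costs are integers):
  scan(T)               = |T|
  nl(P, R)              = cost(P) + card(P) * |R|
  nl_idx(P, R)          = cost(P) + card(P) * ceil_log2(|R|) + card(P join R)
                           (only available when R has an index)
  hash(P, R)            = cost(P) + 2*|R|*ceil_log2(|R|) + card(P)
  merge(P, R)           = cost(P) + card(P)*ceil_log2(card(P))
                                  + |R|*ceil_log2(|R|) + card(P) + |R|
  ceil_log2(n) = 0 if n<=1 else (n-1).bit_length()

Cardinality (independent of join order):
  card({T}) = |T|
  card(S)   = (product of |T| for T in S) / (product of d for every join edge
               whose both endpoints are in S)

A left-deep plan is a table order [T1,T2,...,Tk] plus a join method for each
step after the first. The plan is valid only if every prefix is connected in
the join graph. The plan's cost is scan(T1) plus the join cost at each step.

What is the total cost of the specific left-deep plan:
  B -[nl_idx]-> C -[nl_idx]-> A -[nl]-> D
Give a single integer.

step 1: scan B: cost=50, card=50
step 2: join C via nl_idx
    card(P join C) = 50*150/(25) = 300
    cost = 50 + 50*8 + 300 = 750
step 3: join A via nl_idx
    card(P join A) = 300*120/(6) = 6000
    cost = 750 + 300*7 + 6000 = 8850
step 4: join D via nl
    card(P join D) = 6000*80/(50) = 9600
    cost = 8850 + 6000*80 = 488850

488850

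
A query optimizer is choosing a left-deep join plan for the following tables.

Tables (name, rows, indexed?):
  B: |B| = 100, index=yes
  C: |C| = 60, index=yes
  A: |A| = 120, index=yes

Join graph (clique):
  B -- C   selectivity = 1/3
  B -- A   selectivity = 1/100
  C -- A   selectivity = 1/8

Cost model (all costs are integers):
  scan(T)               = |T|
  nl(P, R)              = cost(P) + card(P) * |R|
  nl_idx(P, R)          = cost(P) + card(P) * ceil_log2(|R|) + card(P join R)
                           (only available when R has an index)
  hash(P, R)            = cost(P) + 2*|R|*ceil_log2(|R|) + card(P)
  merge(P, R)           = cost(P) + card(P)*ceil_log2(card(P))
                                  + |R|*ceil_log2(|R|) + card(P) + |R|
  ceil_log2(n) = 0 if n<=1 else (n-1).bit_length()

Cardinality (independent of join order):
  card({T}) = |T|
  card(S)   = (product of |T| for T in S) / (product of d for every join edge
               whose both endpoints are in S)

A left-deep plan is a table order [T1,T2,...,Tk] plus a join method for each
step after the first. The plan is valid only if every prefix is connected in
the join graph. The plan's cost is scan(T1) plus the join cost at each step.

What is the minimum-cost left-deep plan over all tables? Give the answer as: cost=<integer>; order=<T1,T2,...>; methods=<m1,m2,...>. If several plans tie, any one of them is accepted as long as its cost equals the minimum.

cost=1760; order=B,A,C; methods=nl_idx,hash

Selinger DP (subsets sized 1..n):
  {B}: scan cost=100, card=100
  {C}: scan cost=60, card=60
  {A}: scan cost=120, card=120
  {BC}: card=2000; try (C,hash)→920, (B,merge)→1280, (C,merge)→1320, (B,hash)→1520, (B,nl_idx)→2480, (C,nl_idx)→2700 …(+2); best=920 via (C,hash)
  {AB}: card=120; try (A,nl_idx)→920, (B,nl_idx)→1080, (B,hash)→1640, (A,merge)→1860, (B,merge)→1880, (A,hash)→1880 …(+2); best=920 via (A,nl_idx)
  {AC}: card=900; try (C,hash)→960, (A,nl_idx)→1380, (A,merge)→1440, (C,merge)→1500, (C,nl_idx)→1740, (A,hash)→1800 …(+2); best=960 via (C,hash)
  {ABC}: card=300; try (C,hash)→1760, (C,nl_idx)→1940, (C,merge)→2300, (B,hash)→3260, (A,hash)→4600, (B,nl_idx)→7560 …(+6); best=1760 via (C,hash)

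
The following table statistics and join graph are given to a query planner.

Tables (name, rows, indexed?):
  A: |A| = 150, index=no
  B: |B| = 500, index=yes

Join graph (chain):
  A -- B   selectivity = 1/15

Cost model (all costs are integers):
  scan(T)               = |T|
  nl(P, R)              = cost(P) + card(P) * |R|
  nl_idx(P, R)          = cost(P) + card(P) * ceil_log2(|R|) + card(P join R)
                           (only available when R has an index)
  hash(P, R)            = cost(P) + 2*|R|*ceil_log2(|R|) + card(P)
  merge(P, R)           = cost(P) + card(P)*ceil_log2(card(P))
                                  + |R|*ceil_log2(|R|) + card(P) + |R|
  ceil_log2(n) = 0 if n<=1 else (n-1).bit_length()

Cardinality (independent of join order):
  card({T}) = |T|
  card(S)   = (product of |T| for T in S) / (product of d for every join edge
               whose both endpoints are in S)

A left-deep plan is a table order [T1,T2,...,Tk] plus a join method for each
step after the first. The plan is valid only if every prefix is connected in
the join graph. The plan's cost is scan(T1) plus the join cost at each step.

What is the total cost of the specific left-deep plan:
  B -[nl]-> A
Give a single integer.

75500

step 1: scan B: cost=500, card=500
step 2: join A via nl
    card(P join A) = 500*150/(15) = 5000
    cost = 500 + 500*150 = 75500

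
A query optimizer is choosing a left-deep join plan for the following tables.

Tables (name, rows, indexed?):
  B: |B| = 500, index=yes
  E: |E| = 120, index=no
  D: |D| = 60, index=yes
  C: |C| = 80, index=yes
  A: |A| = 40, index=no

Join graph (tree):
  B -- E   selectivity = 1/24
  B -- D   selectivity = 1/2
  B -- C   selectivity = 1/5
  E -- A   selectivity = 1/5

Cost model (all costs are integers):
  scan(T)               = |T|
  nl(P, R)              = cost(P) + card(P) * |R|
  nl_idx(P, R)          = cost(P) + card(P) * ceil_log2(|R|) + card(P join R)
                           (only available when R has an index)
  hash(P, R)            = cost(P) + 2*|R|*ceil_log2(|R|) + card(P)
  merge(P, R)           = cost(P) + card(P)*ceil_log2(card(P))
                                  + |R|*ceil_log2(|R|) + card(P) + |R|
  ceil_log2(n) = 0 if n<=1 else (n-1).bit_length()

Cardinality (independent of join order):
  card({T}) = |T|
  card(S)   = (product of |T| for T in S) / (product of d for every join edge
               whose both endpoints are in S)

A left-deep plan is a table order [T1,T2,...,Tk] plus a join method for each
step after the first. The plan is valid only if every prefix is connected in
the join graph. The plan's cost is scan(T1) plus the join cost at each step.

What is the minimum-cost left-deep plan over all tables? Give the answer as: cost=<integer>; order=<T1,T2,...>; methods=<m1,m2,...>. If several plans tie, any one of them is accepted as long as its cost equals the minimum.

cost=347500; order=B,E,A,C,D; methods=hash,hash,hash,hash

Selinger DP (subsets sized 1..n):
  {B}: scan cost=500, card=500
  {E}: scan cost=120, card=120
  {D}: scan cost=60, card=60
  {C}: scan cost=80, card=80
  {A}: scan cost=40, card=40
  {BE}: card=2500; try (E,hash)→2680, (B,nl_idx)→3700, (B,merge)→6080, (E,merge)→6460, (B,hash)→9240, (B,nl)→60120 …(+1); best=2680 via (E,hash)
  {BD}: card=15000; try (D,hash)→1720, (B,merge)→5480, (D,merge)→5920, (B,hash)→9120, (B,nl_idx)→15600, (D,nl_idx)→18500 …(+2); best=1720 via (D,hash)
  {BC}: card=8000; try (C,hash)→2120, (B,merge)→5720, (C,merge)→6140, (B,nl_idx)→8800, (B,hash)→9160, (C,nl_idx)→12000 …(+2); best=2120 via (C,hash)
  {AE}: card=960; try (A,hash)→720, (E,merge)→1280, (A,merge)→1360, (E,hash)→1760, (E,nl)→4840, (A,nl)→4920; best=720 via (A,hash)
  {BDE}: card=75000; try (D,hash)→5900, (E,hash)→18400, (D,merge)→35600, (D,nl_idx)→92680, (D,nl)→152680, (E,merge)→227680 …(+1); best=5900 via (D,hash)
  {BCE}: card=40000; try (C,hash)→6300, (E,hash)→11800, (C,merge)→35820, (C,nl_idx)→60180, (E,merge)→115080, (C,nl)→202680 …(+1); best=6300 via (C,hash)
  {ABE}: card=20000; try (A,hash)→5660, (B,hash)→10680, (B,merge)→16280, (B,nl_idx)→29360, (A,merge)→35460, (A,nl)→102680 …(+1); best=5660 via (A,hash)
  {BCD}: card=240000; try (D,hash)→10840, (C,hash)→17840, (D,merge)→114540, (C,merge)→227360, (D,nl_idx)→290120, (C,nl_idx)→346720 …(+2); best=10840 via (D,hash)
  {BCDE}: card=1200000; try (D,hash)→47020, (C,hash)→82020, (E,hash)→252520, (D,merge)→686720, (C,merge)→1356540, (D,nl_idx)→1446300 …(+5); best=47020 via (D,hash)
  {ABDE}: card=600000; try (D,hash)→26380, (A,hash)→81380, (D,merge)→326080, (D,nl_idx)→725660, (D,nl)→1205660, (A,merge)→1356180 …(+1); best=26380 via (D,hash)
  {ABCE}: card=320000; try (C,hash)→26780, (A,hash)→46780, (C,merge)→326300, (C,nl_idx)→465660, (A,merge)→686580, (C,nl)→1605660 …(+1); best=26780 via (C,hash)
  {ABCDE}: card=9600000; try (D,hash)→347500, (C,hash)→627500, (A,hash)→1247500, (D,merge)→6427200, (D,nl_idx)→11546780, (C,merge)→12627020 …(+5); best=347500 via (D,hash)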